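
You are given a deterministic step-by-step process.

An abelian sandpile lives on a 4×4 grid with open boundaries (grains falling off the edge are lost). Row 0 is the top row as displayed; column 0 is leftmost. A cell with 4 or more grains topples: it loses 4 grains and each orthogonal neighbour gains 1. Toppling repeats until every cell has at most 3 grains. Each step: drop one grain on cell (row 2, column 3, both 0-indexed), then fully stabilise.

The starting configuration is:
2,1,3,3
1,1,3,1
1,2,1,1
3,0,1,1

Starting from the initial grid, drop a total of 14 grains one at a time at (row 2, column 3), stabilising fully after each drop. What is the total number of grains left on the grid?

29

[0] 2,1,3,3
1,1,3,1
1,2,1,1
3,0,1,1
[1] 2,1,3,3
1,1,3,1
1,2,1,2
3,0,1,1
[2] 2,1,3,3
1,1,3,1
1,2,1,3
3,0,1,1
[3] 2,1,3,3
1,1,3,2
1,2,2,0
3,0,1,2
[4] 2,1,3,3
1,1,3,2
1,2,2,1
3,0,1,2
[5] 2,1,3,3
1,1,3,2
1,2,2,2
3,0,1,2
[6] 2,1,3,3
1,1,3,2
1,2,2,3
3,0,1,2
[7] 2,1,3,3
1,1,3,3
1,2,3,0
3,0,1,3
[8] 2,1,3,3
1,1,3,3
1,2,3,1
3,0,1,3
[9] 2,1,3,3
1,1,3,3
1,2,3,2
3,0,1,3
[10] 2,1,3,3
1,1,3,3
1,2,3,3
3,0,1,3
[11] 2,2,1,1
1,2,2,2
1,3,1,3
3,0,3,0
[12] 2,2,1,1
1,2,2,3
1,3,2,0
3,0,3,1
[13] 2,2,1,1
1,2,2,3
1,3,2,1
3,0,3,1
[14] 2,2,1,1
1,2,2,3
1,3,2,2
3,0,3,1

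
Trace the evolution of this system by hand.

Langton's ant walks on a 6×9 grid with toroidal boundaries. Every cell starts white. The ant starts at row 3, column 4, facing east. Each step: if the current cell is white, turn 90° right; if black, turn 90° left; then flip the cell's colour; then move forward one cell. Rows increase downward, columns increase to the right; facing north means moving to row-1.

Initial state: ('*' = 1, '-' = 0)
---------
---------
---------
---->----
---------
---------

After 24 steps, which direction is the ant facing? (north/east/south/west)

k=0  ---------
---------
---------
---->----
---------
---------
k=1  ---------
---------
---------
----*----
----v----
---------
k=2  ---------
---------
---------
----*----
---<*----
---------
k=3  ---------
---------
---------
---^*----
---**----
---------
k=4  ---------
---------
---------
---*>----
---**----
---------
k=5  ---------
---------
----^----
---*-----
---**----
---------
k=6  ---------
---------
----*>---
---*-----
---**----
---------
k=7  ---------
---------
----**---
---*-v---
---**----
---------
k=8  ---------
---------
----**---
---*<*---
---**----
---------
k=9  ---------
---------
----^*---
---***---
---**----
---------
k=10  ---------
---------
---<-*---
---***---
---**----
---------
k=11  ---------
---^-----
---*-*---
---***---
---**----
---------
k=12  ---------
---*>----
---*-*---
---***---
---**----
---------
k=13  ---------
---**----
---*v*---
---***---
---**----
---------
k=14  ---------
---**----
---<**---
---***---
---**----
---------
k=15  ---------
---**----
----**---
---v**---
---**----
---------
k=16  ---------
---**----
----**---
---->*---
---**----
---------
k=17  ---------
---**----
----^*---
-----*---
---**----
---------
k=18  ---------
---**----
---<-*---
-----*---
---**----
---------
k=19  ---------
---^*----
---*-*---
-----*---
---**----
---------
k=20  ---------
--<-*----
---*-*---
-----*---
---**----
---------
k=21  --^------
--*-*----
---*-*---
-----*---
---**----
---------
k=22  --*>-----
--*-*----
---*-*---
-----*---
---**----
---------
k=23  --**-----
--*v*----
---*-*---
-----*---
---**----
---------
k=24  --**-----
--<**----
---*-*---
-----*---
---**----
---------

west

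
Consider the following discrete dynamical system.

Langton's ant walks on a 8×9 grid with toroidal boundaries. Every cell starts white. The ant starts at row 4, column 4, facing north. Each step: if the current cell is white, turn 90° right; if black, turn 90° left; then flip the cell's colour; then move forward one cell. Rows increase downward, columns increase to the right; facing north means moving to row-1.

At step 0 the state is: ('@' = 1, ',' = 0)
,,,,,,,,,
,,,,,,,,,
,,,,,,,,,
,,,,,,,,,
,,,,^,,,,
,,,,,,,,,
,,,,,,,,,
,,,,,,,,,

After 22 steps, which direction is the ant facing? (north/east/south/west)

0) ,,,,,,,,,
,,,,,,,,,
,,,,,,,,,
,,,,,,,,,
,,,,^,,,,
,,,,,,,,,
,,,,,,,,,
,,,,,,,,,
1) ,,,,,,,,,
,,,,,,,,,
,,,,,,,,,
,,,,,,,,,
,,,,@>,,,
,,,,,,,,,
,,,,,,,,,
,,,,,,,,,
2) ,,,,,,,,,
,,,,,,,,,
,,,,,,,,,
,,,,,,,,,
,,,,@@,,,
,,,,,v,,,
,,,,,,,,,
,,,,,,,,,
3) ,,,,,,,,,
,,,,,,,,,
,,,,,,,,,
,,,,,,,,,
,,,,@@,,,
,,,,<@,,,
,,,,,,,,,
,,,,,,,,,
4) ,,,,,,,,,
,,,,,,,,,
,,,,,,,,,
,,,,,,,,,
,,,,^@,,,
,,,,@@,,,
,,,,,,,,,
,,,,,,,,,
5) ,,,,,,,,,
,,,,,,,,,
,,,,,,,,,
,,,,,,,,,
,,,<,@,,,
,,,,@@,,,
,,,,,,,,,
,,,,,,,,,
6) ,,,,,,,,,
,,,,,,,,,
,,,,,,,,,
,,,^,,,,,
,,,@,@,,,
,,,,@@,,,
,,,,,,,,,
,,,,,,,,,
7) ,,,,,,,,,
,,,,,,,,,
,,,,,,,,,
,,,@>,,,,
,,,@,@,,,
,,,,@@,,,
,,,,,,,,,
,,,,,,,,,
8) ,,,,,,,,,
,,,,,,,,,
,,,,,,,,,
,,,@@,,,,
,,,@v@,,,
,,,,@@,,,
,,,,,,,,,
,,,,,,,,,
9) ,,,,,,,,,
,,,,,,,,,
,,,,,,,,,
,,,@@,,,,
,,,<@@,,,
,,,,@@,,,
,,,,,,,,,
,,,,,,,,,
10) ,,,,,,,,,
,,,,,,,,,
,,,,,,,,,
,,,@@,,,,
,,,,@@,,,
,,,v@@,,,
,,,,,,,,,
,,,,,,,,,
11) ,,,,,,,,,
,,,,,,,,,
,,,,,,,,,
,,,@@,,,,
,,,,@@,,,
,,<@@@,,,
,,,,,,,,,
,,,,,,,,,
12) ,,,,,,,,,
,,,,,,,,,
,,,,,,,,,
,,,@@,,,,
,,^,@@,,,
,,@@@@,,,
,,,,,,,,,
,,,,,,,,,
13) ,,,,,,,,,
,,,,,,,,,
,,,,,,,,,
,,,@@,,,,
,,@>@@,,,
,,@@@@,,,
,,,,,,,,,
,,,,,,,,,
14) ,,,,,,,,,
,,,,,,,,,
,,,,,,,,,
,,,@@,,,,
,,@@@@,,,
,,@v@@,,,
,,,,,,,,,
,,,,,,,,,
15) ,,,,,,,,,
,,,,,,,,,
,,,,,,,,,
,,,@@,,,,
,,@@@@,,,
,,@,>@,,,
,,,,,,,,,
,,,,,,,,,
16) ,,,,,,,,,
,,,,,,,,,
,,,,,,,,,
,,,@@,,,,
,,@@^@,,,
,,@,,@,,,
,,,,,,,,,
,,,,,,,,,
17) ,,,,,,,,,
,,,,,,,,,
,,,,,,,,,
,,,@@,,,,
,,@<,@,,,
,,@,,@,,,
,,,,,,,,,
,,,,,,,,,
18) ,,,,,,,,,
,,,,,,,,,
,,,,,,,,,
,,,@@,,,,
,,@,,@,,,
,,@v,@,,,
,,,,,,,,,
,,,,,,,,,
19) ,,,,,,,,,
,,,,,,,,,
,,,,,,,,,
,,,@@,,,,
,,@,,@,,,
,,<@,@,,,
,,,,,,,,,
,,,,,,,,,
20) ,,,,,,,,,
,,,,,,,,,
,,,,,,,,,
,,,@@,,,,
,,@,,@,,,
,,,@,@,,,
,,v,,,,,,
,,,,,,,,,
21) ,,,,,,,,,
,,,,,,,,,
,,,,,,,,,
,,,@@,,,,
,,@,,@,,,
,,,@,@,,,
,<@,,,,,,
,,,,,,,,,
22) ,,,,,,,,,
,,,,,,,,,
,,,,,,,,,
,,,@@,,,,
,,@,,@,,,
,^,@,@,,,
,@@,,,,,,
,,,,,,,,,

north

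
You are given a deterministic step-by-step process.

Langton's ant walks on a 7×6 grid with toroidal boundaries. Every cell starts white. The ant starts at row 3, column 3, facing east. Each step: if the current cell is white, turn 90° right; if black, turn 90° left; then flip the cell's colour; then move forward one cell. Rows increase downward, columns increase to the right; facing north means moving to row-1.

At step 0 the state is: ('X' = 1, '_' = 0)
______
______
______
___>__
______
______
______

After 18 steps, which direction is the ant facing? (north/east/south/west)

west

0) ______
______
______
___>__
______
______
______
1) ______
______
______
___X__
___v__
______
______
2) ______
______
______
___X__
__<X__
______
______
3) ______
______
______
__^X__
__XX__
______
______
4) ______
______
______
__X>__
__XX__
______
______
5) ______
______
___^__
__X___
__XX__
______
______
6) ______
______
___X>_
__X___
__XX__
______
______
7) ______
______
___XX_
__X_v_
__XX__
______
______
8) ______
______
___XX_
__X<X_
__XX__
______
______
9) ______
______
___^X_
__XXX_
__XX__
______
______
10) ______
______
__<_X_
__XXX_
__XX__
______
______
11) ______
__^___
__X_X_
__XXX_
__XX__
______
______
12) ______
__X>__
__X_X_
__XXX_
__XX__
______
______
13) ______
__XX__
__XvX_
__XXX_
__XX__
______
______
14) ______
__XX__
__<XX_
__XXX_
__XX__
______
______
15) ______
__XX__
___XX_
__vXX_
__XX__
______
______
16) ______
__XX__
___XX_
___>X_
__XX__
______
______
17) ______
__XX__
___^X_
____X_
__XX__
______
______
18) ______
__XX__
__<_X_
____X_
__XX__
______
______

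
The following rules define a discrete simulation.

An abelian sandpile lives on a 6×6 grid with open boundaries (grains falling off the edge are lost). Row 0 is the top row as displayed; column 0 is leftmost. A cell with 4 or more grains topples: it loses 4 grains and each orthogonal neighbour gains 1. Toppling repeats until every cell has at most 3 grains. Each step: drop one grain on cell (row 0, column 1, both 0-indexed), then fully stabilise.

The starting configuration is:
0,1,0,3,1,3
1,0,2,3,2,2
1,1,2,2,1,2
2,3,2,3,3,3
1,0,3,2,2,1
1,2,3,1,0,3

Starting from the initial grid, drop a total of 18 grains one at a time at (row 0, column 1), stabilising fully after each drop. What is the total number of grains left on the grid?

gen 0: 0,1,0,3,1,3
1,0,2,3,2,2
1,1,2,2,1,2
2,3,2,3,3,3
1,0,3,2,2,1
1,2,3,1,0,3
gen 1: 0,2,0,3,1,3
1,0,2,3,2,2
1,1,2,2,1,2
2,3,2,3,3,3
1,0,3,2,2,1
1,2,3,1,0,3
gen 2: 0,3,0,3,1,3
1,0,2,3,2,2
1,1,2,2,1,2
2,3,2,3,3,3
1,0,3,2,2,1
1,2,3,1,0,3
gen 3: 1,0,1,3,1,3
1,1,2,3,2,2
1,1,2,2,1,2
2,3,2,3,3,3
1,0,3,2,2,1
1,2,3,1,0,3
gen 4: 1,1,1,3,1,3
1,1,2,3,2,2
1,1,2,2,1,2
2,3,2,3,3,3
1,0,3,2,2,1
1,2,3,1,0,3
gen 5: 1,2,1,3,1,3
1,1,2,3,2,2
1,1,2,2,1,2
2,3,2,3,3,3
1,0,3,2,2,1
1,2,3,1,0,3
gen 6: 1,3,1,3,1,3
1,1,2,3,2,2
1,1,2,2,1,2
2,3,2,3,3,3
1,0,3,2,2,1
1,2,3,1,0,3
gen 7: 2,0,2,3,1,3
1,2,2,3,2,2
1,1,2,2,1,2
2,3,2,3,3,3
1,0,3,2,2,1
1,2,3,1,0,3
gen 8: 2,1,2,3,1,3
1,2,2,3,2,2
1,1,2,2,1,2
2,3,2,3,3,3
1,0,3,2,2,1
1,2,3,1,0,3
gen 9: 2,2,2,3,1,3
1,2,2,3,2,2
1,1,2,2,1,2
2,3,2,3,3,3
1,0,3,2,2,1
1,2,3,1,0,3
gen 10: 2,3,2,3,1,3
1,2,2,3,2,2
1,1,2,2,1,2
2,3,2,3,3,3
1,0,3,2,2,1
1,2,3,1,0,3
gen 11: 3,0,3,3,1,3
1,3,2,3,2,2
1,1,2,2,1,2
2,3,2,3,3,3
1,0,3,2,2,1
1,2,3,1,0,3
gen 12: 3,1,3,3,1,3
1,3,2,3,2,2
1,1,2,2,1,2
2,3,2,3,3,3
1,0,3,2,2,1
1,2,3,1,0,3
gen 13: 3,2,3,3,1,3
1,3,2,3,2,2
1,1,2,2,1,2
2,3,2,3,3,3
1,0,3,2,2,1
1,2,3,1,0,3
gen 14: 3,3,3,3,1,3
1,3,2,3,2,2
1,1,2,2,1,2
2,3,2,3,3,3
1,0,3,2,2,1
1,2,3,1,0,3
gen 15: 0,3,2,1,2,3
3,1,1,1,3,2
1,2,3,3,1,2
2,3,2,3,3,3
1,0,3,2,2,1
1,2,3,1,0,3
gen 16: 1,0,3,1,2,3
3,2,1,1,3,2
1,2,3,3,1,2
2,3,2,3,3,3
1,0,3,2,2,1
1,2,3,1,0,3
gen 17: 1,1,3,1,2,3
3,2,1,1,3,2
1,2,3,3,1,2
2,3,2,3,3,3
1,0,3,2,2,1
1,2,3,1,0,3
gen 18: 1,2,3,1,2,3
3,2,1,1,3,2
1,2,3,3,1,2
2,3,2,3,3,3
1,0,3,2,2,1
1,2,3,1,0,3

71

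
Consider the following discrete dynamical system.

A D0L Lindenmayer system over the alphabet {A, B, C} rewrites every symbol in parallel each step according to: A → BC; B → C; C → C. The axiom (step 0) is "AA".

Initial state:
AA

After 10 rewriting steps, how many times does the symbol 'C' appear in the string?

4

step 0: AA
step 1: BCBC
step 2: CCCC
step 3: CCCC
step 4: CCCC
step 5: CCCC
step 6: CCCC
step 7: CCCC
step 8: CCCC
step 9: CCCC
step 10: CCCC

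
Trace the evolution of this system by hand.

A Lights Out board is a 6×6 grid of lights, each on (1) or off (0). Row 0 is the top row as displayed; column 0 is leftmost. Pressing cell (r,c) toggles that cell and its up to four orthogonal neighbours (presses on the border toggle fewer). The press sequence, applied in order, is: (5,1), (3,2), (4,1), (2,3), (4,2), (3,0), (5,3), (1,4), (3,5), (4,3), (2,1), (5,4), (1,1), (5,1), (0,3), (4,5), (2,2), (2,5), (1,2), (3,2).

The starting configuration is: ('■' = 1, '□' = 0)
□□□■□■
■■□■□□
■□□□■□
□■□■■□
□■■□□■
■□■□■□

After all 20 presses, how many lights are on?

19

gen 0: □□□■□■
■■□■□□
■□□□■□
□■□■■□
□■■□□■
■□■□■□
gen 1: □□□■□■
■■□■□□
■□□□■□
□■□■■□
□□■□□■
□■□□■□
gen 2: □□□■□■
■■□■□□
■□■□■□
□□■□■□
□□□□□■
□■□□■□
gen 3: □□□■□■
■■□■□□
■□■□■□
□■■□■□
■■■□□■
□□□□■□
gen 4: □□□■□■
■■□□□□
■□□■□□
□■■■■□
■■■□□■
□□□□■□
gen 5: □□□■□■
■■□□□□
■□□■□□
□■□■■□
■□□■□■
□□■□■□
gen 6: □□□■□■
■■□□□□
□□□■□□
■□□■■□
□□□■□■
□□■□■□
gen 7: □□□■□■
■■□□□□
□□□■□□
■□□■■□
□□□□□■
□□□■□□
gen 8: □□□■■■
■■□■■■
□□□■■□
■□□■■□
□□□□□■
□□□■□□
gen 9: □□□■■■
■■□■■■
□□□■■■
■□□■□■
□□□□□□
□□□■□□
gen 10: □□□■■■
■■□■■■
□□□■■■
■□□□□■
□□■■■□
□□□□□□
gen 11: □□□■■■
■□□■■■
■■■■■■
■■□□□■
□□■■■□
□□□□□□
gen 12: □□□■■■
■□□■■■
■■■■■■
■■□□□■
□□■■□□
□□□■■■
gen 13: □■□■■■
□■■■■■
■□■■■■
■■□□□■
□□■■□□
□□□■■■
gen 14: □■□■■■
□■■■■■
■□■■■■
■■□□□■
□■■■□□
■■■■■■
gen 15: □■■□□■
□■■□■■
■□■■■■
■■□□□■
□■■■□□
■■■■■■
gen 16: □■■□□■
□■■□■■
■□■■■■
■■□□□□
□■■■■■
■■■■■□
gen 17: □■■□□■
□■□□■■
■■□□■■
■■■□□□
□■■■■■
■■■■■□
gen 18: □■■□□■
□■□□■□
■■□□□□
■■■□□■
□■■■■■
■■■■■□
gen 19: □■□□□■
□□■■■□
■■■□□□
■■■□□■
□■■■■■
■■■■■□
gen 20: □■□□□■
□□■■■□
■■□□□□
■□□■□■
□■□■■■
■■■■■□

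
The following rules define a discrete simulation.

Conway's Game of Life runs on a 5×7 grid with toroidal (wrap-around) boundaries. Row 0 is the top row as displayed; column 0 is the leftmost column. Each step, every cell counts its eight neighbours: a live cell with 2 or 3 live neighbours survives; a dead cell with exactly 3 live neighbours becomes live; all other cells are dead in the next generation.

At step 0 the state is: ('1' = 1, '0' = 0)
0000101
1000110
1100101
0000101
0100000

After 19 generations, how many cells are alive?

0) 0000101
1000110
1100101
0000101
0100000
1) 1000101
0101100
0101100
0100001
1000000
2) 1101111
0100000
0101110
0110000
0100010
3) 0100111
0100000
1101100
1101010
0001010
4) 1010111
0101001
0001101
1101010
0101000
5) 0000111
0100000
0101001
1101011
0001000
6) 0000110
0010101
0100111
0101011
0011000
7) 0010110
1000001
0100000
0101001
0011001
8) 1110110
1100011
0110001
0101000
1100001
9) 0010100
0001100
0000011
0000001
0001111
10) 0010000
0001100
0000111
1000000
0001101
11) 0010010
0001100
0001111
1001000
0001000
12) 0010000
0010001
0010011
0011011
0011100
13) 0110000
0111011
1110100
0100001
0100110
14) 0000001
0000111
0000100
0001101
0100010
15) 1000101
0000101
0000001
0001100
1000111
16) 0001100
0000001
0001100
1001100
1000000
17) 0000000
0000010
0001110
0001100
0000000
18) 0000000
0000010
0001010
0001010
0000000
19) 0000000
0000100
0000011
0000000
0000000

3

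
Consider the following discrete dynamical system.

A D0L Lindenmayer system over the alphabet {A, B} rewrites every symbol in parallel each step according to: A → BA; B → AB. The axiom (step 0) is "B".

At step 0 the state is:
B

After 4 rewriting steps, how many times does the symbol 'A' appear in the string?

8

step 0: B
step 1: AB
step 2: BAAB
step 3: ABBABAAB
step 4: BAABABBAABBABAAB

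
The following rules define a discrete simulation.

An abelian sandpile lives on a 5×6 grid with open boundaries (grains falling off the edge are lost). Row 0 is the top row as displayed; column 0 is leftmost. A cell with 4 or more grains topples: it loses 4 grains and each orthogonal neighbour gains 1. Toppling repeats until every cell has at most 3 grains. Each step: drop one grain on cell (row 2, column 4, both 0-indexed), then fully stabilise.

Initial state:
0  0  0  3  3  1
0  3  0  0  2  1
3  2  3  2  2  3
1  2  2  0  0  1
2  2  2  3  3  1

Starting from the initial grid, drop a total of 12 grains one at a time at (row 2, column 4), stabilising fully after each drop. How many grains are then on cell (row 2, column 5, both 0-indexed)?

0) 0  0  0  3  3  1
0  3  0  0  2  1
3  2  3  2  2  3
1  2  2  0  0  1
2  2  2  3  3  1
1) 0  0  0  3  3  1
0  3  0  0  2  1
3  2  3  2  3  3
1  2  2  0  0  1
2  2  2  3  3  1
2) 0  0  0  3  3  1
0  3  0  0  3  2
3  2  3  3  1  0
1  2  2  0  1  2
2  2  2  3  3  1
3) 0  0  0  3  3  1
0  3  0  0  3  2
3  2  3  3  2  0
1  2  2  0  1  2
2  2  2  3  3  1
4) 0  0  0  3  3  1
0  3  0  0  3  2
3  2  3  3  3  0
1  2  2  0  1  2
2  2  2  3  3  1
5) 0  0  1  0  1  2
0  3  1  3  1  3
3  3  0  1  2  1
1  2  3  1  2  2
2  2  2  3  3  1
6) 0  0  1  0  1  2
0  3  1  3  1  3
3  3  0  1  3  1
1  2  3  1  2  2
2  2  2  3  3  1
7) 0  0  1  0  1  2
0  3  1  3  2  3
3  3  0  2  0  2
1  2  3  1  3  2
2  2  2  3  3  1
8) 0  0  1  0  1  2
0  3  1  3  2  3
3  3  0  2  1  2
1  2  3  1  3  2
2  2  2  3  3  1
9) 0  0  1  0  1  2
0  3  1  3  2  3
3  3  0  2  2  2
1  2  3  1  3  2
2  2  2  3  3  1
10) 0  0  1  0  1  2
0  3  1  3  2  3
3  3  0  2  3  2
1  2  3  1  3  2
2  2  2  3  3  1
11) 0  0  1  0  1  2
0  3  1  3  3  3
3  3  0  3  1  3
1  2  3  3  1  3
2  2  3  0  1  2
12) 0  0  1  0  1  2
0  3  1  3  3  3
3  3  0  3  2  3
1  2  3  3  1  3
2  2  3  0  1  2

3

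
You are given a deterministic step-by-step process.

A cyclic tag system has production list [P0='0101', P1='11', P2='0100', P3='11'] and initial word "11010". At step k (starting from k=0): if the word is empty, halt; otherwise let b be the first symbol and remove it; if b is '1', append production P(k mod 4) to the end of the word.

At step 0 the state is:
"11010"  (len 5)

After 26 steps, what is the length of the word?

k=0  "11010"  (len 5)
k=1  "10100101"  (len 8)
k=2  "010010111"  (len 9)
k=3  "10010111"  (len 8)
k=4  "001011111"  (len 9)
k=5  "01011111"  (len 8)
k=6  "1011111"  (len 7)
k=7  "0111110100"  (len 10)
k=8  "111110100"  (len 9)
k=9  "111101000101"  (len 12)
k=10  "1110100010111"  (len 13)
k=11  "1101000101110100"  (len 16)
k=12  "10100010111010011"  (len 17)
k=13  "01000101110100110101"  (len 20)
k=14  "1000101110100110101"  (len 19)
k=15  "0001011101001101010100"  (len 22)
k=16  "001011101001101010100"  (len 21)
k=17  "01011101001101010100"  (len 20)
k=18  "1011101001101010100"  (len 19)
k=19  "0111010011010101000100"  (len 22)
k=20  "111010011010101000100"  (len 21)
k=21  "110100110101010001000101"  (len 24)
k=22  "1010011010101000100010111"  (len 25)
k=23  "0100110101010001000101110100"  (len 28)
k=24  "100110101010001000101110100"  (len 27)
k=25  "001101010100010001011101000101"  (len 30)
k=26  "01101010100010001011101000101"  (len 29)

29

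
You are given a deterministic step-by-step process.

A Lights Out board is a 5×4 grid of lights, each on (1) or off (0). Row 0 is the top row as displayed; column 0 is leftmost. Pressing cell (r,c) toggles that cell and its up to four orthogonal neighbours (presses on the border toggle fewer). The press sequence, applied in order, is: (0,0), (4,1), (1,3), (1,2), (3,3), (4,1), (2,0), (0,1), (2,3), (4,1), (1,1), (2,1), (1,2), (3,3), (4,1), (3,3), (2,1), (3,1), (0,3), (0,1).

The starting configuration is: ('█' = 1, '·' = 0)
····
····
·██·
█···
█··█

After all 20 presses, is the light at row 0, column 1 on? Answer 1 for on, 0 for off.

k=0  ····
····
·██·
█···
█··█
k=1  ██··
█···
·██·
█···
█··█
k=2  ██··
█···
·██·
██··
·███
k=3  ██·█
█·██
·███
██··
·███
k=4  ████
██··
·█·█
██··
·███
k=5  ████
██··
·█··
████
·██·
k=6  ████
██··
·█··
█·██
█···
k=7  ████
·█··
█···
··██
█···
k=8  ···█
····
█···
··██
█···
k=9  ···█
···█
█·██
··█·
█···
k=10  ···█
···█
█·██
·██·
·██·
k=11  ·█·█
████
████
·██·
·██·
k=12  ·█·█
█·██
···█
··█·
·██·
k=13  ·███
██··
··██
··█·
·██·
k=14  ·███
██··
··█·
···█
·███
k=15  ·███
██··
··█·
·█·█
█··█
k=16  ·███
██··
··██
·██·
█···
k=17  ·███
█···
██·█
··█·
█···
k=18  ·███
█···
█··█
██··
██··
k=19  ·█··
█··█
█··█
██··
██··
k=20  █·█·
██·█
█··█
██··
██··

0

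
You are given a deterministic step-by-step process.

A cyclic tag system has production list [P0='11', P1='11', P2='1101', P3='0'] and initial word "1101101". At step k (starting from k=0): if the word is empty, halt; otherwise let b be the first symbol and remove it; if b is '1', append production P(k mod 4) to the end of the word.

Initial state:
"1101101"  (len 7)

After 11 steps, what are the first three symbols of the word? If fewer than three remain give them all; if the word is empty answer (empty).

011

0) "1101101"  (len 7)
1) "10110111"  (len 8)
2) "011011111"  (len 9)
3) "11011111"  (len 8)
4) "10111110"  (len 8)
5) "011111011"  (len 9)
6) "11111011"  (len 8)
7) "11110111101"  (len 11)
8) "11101111010"  (len 11)
9) "110111101011"  (len 12)
10) "1011110101111"  (len 13)
11) "0111101011111101"  (len 16)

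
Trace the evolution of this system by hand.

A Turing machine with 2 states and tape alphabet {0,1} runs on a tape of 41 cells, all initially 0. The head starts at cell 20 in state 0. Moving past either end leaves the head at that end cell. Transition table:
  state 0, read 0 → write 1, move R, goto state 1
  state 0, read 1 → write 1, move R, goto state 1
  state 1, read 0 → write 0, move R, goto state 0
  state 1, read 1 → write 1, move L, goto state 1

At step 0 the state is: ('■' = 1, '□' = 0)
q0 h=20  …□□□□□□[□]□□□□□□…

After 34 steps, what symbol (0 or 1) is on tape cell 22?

1

gen 0: q0 h=20  …□□□□□□[□]□□□□□□…
gen 1: q1 h=21  …□□□□□■[□]□□□□□□…
gen 2: q0 h=22  …□□□□■□[□]□□□□□□…
gen 3: q1 h=23  …□□□■□■[□]□□□□□□…
gen 4: q0 h=24  …□□■□■□[□]□□□□□□…
gen 5: q1 h=25  …□■□■□■[□]□□□□□□…
gen 6: q0 h=26  …■□■□■□[□]□□□□□□…
gen 7: q1 h=27  …□■□■□■[□]□□□□□□…
gen 8: q0 h=28  …■□■□■□[□]□□□□□□…
gen 9: q1 h=29  …□■□■□■[□]□□□□□□…
gen 10: q0 h=30  …■□■□■□[□]□□□□□□…
gen 11: q1 h=31  …□■□■□■[□]□□□□□□…
gen 12: q0 h=32  …■□■□■□[□]□□□□□□…
gen 13: q1 h=33  …□■□■□■[□]□□□□□□…
gen 14: q0 h=34  …■□■□■□[□]□□□□□□|
gen 15: q1 h=35  …□■□■□■[□]□□□□□|
gen 16: q0 h=36  …■□■□■□[□]□□□□|
gen 17: q1 h=37  …□■□■□■[□]□□□|
gen 18: q0 h=38  …■□■□■□[□]□□|
gen 19: q1 h=39  …□■□■□■[□]□|
gen 20: q0 h=40  …■□■□■□[□]|
gen 21: q1 h=40  …■□■□■□[■]|
gen 22: q1 h=39  …□■□■□■[□]■|
gen 23: q0 h=40  …■□■□■□[■]|
gen 24: q1 h=40  …■□■□■□[■]|
gen 25: q1 h=39  …□■□■□■[□]■|
gen 26: q0 h=40  …■□■□■□[■]|
gen 27: q1 h=40  …■□■□■□[■]|
gen 28: q1 h=39  …□■□■□■[□]■|
gen 29: q0 h=40  …■□■□■□[■]|
gen 30: q1 h=40  …■□■□■□[■]|
gen 31: q1 h=39  …□■□■□■[□]■|
gen 32: q0 h=40  …■□■□■□[■]|
gen 33: q1 h=40  …■□■□■□[■]|
gen 34: q1 h=39  …□■□■□■[□]■|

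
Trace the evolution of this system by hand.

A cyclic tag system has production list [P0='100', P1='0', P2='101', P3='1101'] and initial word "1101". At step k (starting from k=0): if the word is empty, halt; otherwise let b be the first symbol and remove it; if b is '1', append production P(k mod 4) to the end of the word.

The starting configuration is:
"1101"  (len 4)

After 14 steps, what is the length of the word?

k=0  "1101"  (len 4)
k=1  "101100"  (len 6)
k=2  "011000"  (len 6)
k=3  "11000"  (len 5)
k=4  "10001101"  (len 8)
k=5  "0001101100"  (len 10)
k=6  "001101100"  (len 9)
k=7  "01101100"  (len 8)
k=8  "1101100"  (len 7)
k=9  "101100100"  (len 9)
k=10  "011001000"  (len 9)
k=11  "11001000"  (len 8)
k=12  "10010001101"  (len 11)
k=13  "0010001101100"  (len 13)
k=14  "010001101100"  (len 12)

12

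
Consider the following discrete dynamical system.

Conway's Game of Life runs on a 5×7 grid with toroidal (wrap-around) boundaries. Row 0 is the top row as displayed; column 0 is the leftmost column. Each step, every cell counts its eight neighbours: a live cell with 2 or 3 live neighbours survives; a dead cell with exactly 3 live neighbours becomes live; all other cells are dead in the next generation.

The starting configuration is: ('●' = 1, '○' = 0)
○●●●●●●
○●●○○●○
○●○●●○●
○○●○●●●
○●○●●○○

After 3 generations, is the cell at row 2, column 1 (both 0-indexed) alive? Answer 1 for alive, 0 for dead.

1

[0] ○●●●●●●
○●●○○●○
○●○●●○●
○○●○●●●
○●○●●○○
[1] ○○○○○○●
○○○○○○○
○●○○○○●
○●○○○○●
○●○○○○○
[2] ○○○○○○○
●○○○○○○
○○○○○○○
○●●○○○○
○○○○○○○
[3] ○○○○○○○
○○○○○○○
○●○○○○○
○○○○○○○
○○○○○○○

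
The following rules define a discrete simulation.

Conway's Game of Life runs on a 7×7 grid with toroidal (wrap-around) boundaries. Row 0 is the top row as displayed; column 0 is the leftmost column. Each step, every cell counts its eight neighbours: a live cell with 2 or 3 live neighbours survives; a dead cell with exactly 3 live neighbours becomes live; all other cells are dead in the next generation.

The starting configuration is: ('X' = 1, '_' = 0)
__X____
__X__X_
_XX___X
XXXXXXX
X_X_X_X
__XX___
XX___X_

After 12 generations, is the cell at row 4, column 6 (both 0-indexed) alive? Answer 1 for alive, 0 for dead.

1

0) __X____
__X__X_
_XX___X
XXXXXXX
X_X_X_X
__XX___
XX___X_
1) __X___X
__XX___
_______
____X__
_______
__XXXX_
_X_X___
2) _X_____
__XX___
___X___
_______
_____X_
__XXX__
_X___X_
3) _X_____
__XX___
__XX___
_______
___XX__
__XXXX_
_X_XX__
4) _X__X__
_X_X___
__XX___
__X_X__
__X__X_
_____X_
_X___X_
5) XX__X__
_X_XX__
_X__X__
_XX_X__
___XXX_
____XXX
____XX_
6) XXX____
_X_XXX_
XX__XX_
_XX____
__X___X
______X
X__X___
7) X_____X
___X_X_
X____XX
__XX_XX
XXX____
X_____X
X_X___X
8) XX___X_
____XX_
X_XX___
__XXXX_
__XX_X_
__X____
_____X_
9) _____X_
X_XXXX_
_XX___X
_____XX
_X___X_
__XXX__
_X____X
10) XXXX_X_
X_XXXX_
_XX____
_XX__XX
__XX_XX
XXXXXX_
__XXXX_
11) X______
X____X_
_______
____XXX
_______
X______
_______
12) ______X
______X
____X__
_____X_
_____XX
_______
_______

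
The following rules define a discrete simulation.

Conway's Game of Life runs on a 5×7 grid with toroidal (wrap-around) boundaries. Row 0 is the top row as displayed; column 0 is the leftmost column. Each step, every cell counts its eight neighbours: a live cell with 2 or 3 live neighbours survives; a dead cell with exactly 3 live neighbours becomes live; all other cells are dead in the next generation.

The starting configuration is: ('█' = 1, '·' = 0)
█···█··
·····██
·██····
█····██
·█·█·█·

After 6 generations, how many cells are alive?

12

k=0  █···█··
·····██
·██····
█····██
·█·█·█·
k=1  █···█··
██···██
·█·····
█···███
·█···█·
k=2  ····█··
·█···██
·█··█··
██··███
·█·····
k=3  █····█·
█···██·
·██·█··
·██·███
·█··█·█
k=4  ██·····
█··███·
··█····
····█·█
·████··
k=5  █····██
█·███·█
······█
·█··██·
·█████·
k=6  ·······
·█·██··
·██···█
██····█
·███···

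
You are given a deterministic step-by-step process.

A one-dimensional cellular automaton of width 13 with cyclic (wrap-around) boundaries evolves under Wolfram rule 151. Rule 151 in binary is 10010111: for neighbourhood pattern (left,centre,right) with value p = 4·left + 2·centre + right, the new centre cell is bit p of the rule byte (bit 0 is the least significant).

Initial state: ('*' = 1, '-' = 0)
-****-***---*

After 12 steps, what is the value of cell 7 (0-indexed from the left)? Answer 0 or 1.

1

[0] -****-***---*
[1] --**---*-****
[2] **--****--**-
[3] --**-**-**---
[4] **--------***
[5] *-********-**
[6] ---******---*
[7] ***-****-****
[8] **---**---***
[9] *-***--***-**
[10] ---*-**-*---*
[11] ****----*****
[12] ***-****-****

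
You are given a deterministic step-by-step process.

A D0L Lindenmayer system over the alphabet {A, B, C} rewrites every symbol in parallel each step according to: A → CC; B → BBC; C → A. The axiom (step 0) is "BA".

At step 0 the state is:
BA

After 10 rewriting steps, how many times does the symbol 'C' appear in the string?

992

0) BA
1) BBCCC
2) BBCBBCAAA
3) BBCBBCABBCBBCACCCCCC
4) BBCBBCABBCBBCACCBBCBBCABBCBBCACCAAAAAA
5) BBCBBCABBCBBCACCBBCBBCABBCBBCACCAABBCBBCABBCBBCACCBBCBBCABBCBBCACCAACCCCCCCCCCCC
6) BBCBBCABBCBBCACCBBCBBCABBCBBCACCAABBCBBCABBCBBCACCBBCBBCAB…BBCACCAABBCBBCABBCBBCACCBBCBBCABBCBBCACCAACCCCAAAAAAAAAAAA  (len 156)
7) BBCBBCABBCBBCACCBBCBBCABBCBBCACCAABBCBBCABBCBBCACCBBCBBCAB…BCBBCACCBBCBBCABBCBBCACCAACCCCAAAACCCCCCCCCCCCCCCCCCCCCCCC  (len 320)
8) BBCBBCABBCBBCACCBBCBBCABBCBBCACCAABBCBBCABBCBBCACCBBCBBCAB…BBCBBCABBCBBCACCAACCCCAAAACCCCCCCCAAAAAAAAAAAAAAAAAAAAAAAA  (len 632)
9) BBCBBCABBCBBCACCBBCBBCABBCBBCACCAABBCBBCABBCBBCACCBBCBBCAB…CCAAAAAAAACCCCCCCCCCCCCCCCCCCCCCCCCCCCCCCCCCCCCCCCCCCCCCCC  (len 1280)
10) BBCBBCABBCBBCACCBBCBBCABBCBBCACCAABBCBBCABBCBBCACCBBCBBCAB…CCCCCCCCCCAAAAAAAAAAAAAAAAAAAAAAAAAAAAAAAAAAAAAAAAAAAAAAAA  (len 2544)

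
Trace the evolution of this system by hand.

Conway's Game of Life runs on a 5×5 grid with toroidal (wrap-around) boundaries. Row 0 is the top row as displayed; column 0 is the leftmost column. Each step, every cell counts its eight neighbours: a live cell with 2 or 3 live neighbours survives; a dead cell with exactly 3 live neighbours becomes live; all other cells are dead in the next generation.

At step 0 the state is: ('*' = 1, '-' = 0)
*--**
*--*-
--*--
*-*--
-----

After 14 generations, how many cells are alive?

0) *--**
*--*-
--*--
*-*--
-----
1) *--*-
****-
--***
-*---
**-*-
2) ---*-
*----
----*
-*---
**---
3) **--*
----*
*----
-*---
***--
4) --***
-*--*
*----
--*--
--*-*
5) -**-*
-**-*
**---
-*-*-
-**-*
6) ----*
----*
---**
---**
----*
7) *--**
*---*
*----
*----
*---*
8) -*-*-
-*-*-
**---
**---
-*-*-
9) **-**
-*--*
----*
----*
-*--*
10) -*-*-
-**--
---**
---**
-**--
11) *--*-
**--*
*---*
*---*
**--*
12) --**-
-*-*-
---*-
---*-
-*-*-
13) -*-**
---**
---**
---**
---**
14) -----
-----
*-*--
*-*--
-----

4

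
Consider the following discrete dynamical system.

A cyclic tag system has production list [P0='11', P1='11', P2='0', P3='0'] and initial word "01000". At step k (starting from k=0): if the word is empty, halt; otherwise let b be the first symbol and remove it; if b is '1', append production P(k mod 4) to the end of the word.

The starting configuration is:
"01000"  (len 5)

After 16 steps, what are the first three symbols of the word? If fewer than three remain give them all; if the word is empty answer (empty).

gen 0: "01000"  (len 5)
gen 1: "1000"  (len 4)
gen 2: "00011"  (len 5)
gen 3: "0011"  (len 4)
gen 4: "011"  (len 3)
gen 5: "11"  (len 2)
gen 6: "111"  (len 3)
gen 7: "110"  (len 3)
gen 8: "100"  (len 3)
gen 9: "0011"  (len 4)
gen 10: "011"  (len 3)
gen 11: "11"  (len 2)
gen 12: "10"  (len 2)
gen 13: "011"  (len 3)
gen 14: "11"  (len 2)
gen 15: "10"  (len 2)
gen 16: "00"  (len 2)

00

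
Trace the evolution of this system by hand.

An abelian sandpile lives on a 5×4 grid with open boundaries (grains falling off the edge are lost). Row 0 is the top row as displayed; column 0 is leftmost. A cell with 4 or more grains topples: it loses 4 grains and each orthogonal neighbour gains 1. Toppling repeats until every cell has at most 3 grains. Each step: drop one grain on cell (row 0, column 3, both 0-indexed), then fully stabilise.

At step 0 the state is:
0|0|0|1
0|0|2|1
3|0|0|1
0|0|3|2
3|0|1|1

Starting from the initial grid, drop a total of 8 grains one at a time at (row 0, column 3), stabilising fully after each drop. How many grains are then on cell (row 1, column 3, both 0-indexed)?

step 0: 0|0|0|1
0|0|2|1
3|0|0|1
0|0|3|2
3|0|1|1
step 1: 0|0|0|2
0|0|2|1
3|0|0|1
0|0|3|2
3|0|1|1
step 2: 0|0|0|3
0|0|2|1
3|0|0|1
0|0|3|2
3|0|1|1
step 3: 0|0|1|0
0|0|2|2
3|0|0|1
0|0|3|2
3|0|1|1
step 4: 0|0|1|1
0|0|2|2
3|0|0|1
0|0|3|2
3|0|1|1
step 5: 0|0|1|2
0|0|2|2
3|0|0|1
0|0|3|2
3|0|1|1
step 6: 0|0|1|3
0|0|2|2
3|0|0|1
0|0|3|2
3|0|1|1
step 7: 0|0|2|0
0|0|2|3
3|0|0|1
0|0|3|2
3|0|1|1
step 8: 0|0|2|1
0|0|2|3
3|0|0|1
0|0|3|2
3|0|1|1

3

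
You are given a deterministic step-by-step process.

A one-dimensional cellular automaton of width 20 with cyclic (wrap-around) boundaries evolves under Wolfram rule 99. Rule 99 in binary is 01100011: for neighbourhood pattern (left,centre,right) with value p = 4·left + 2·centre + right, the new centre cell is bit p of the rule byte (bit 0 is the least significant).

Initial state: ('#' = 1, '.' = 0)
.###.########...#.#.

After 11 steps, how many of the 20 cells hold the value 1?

10

t=0: .###.########...#.#.
t=1: #..##.......#.##.#..
t=2: ..#.#.######.#.##..#
t=3: .#.#.#.....##.#.#.#.
t=4: #.#.#..####.##.#.#..
t=5: .#.#..#...##.##.#..#
t=6: #.#..#..##.##.##..#.
t=7: .#..#..#.##.##.#.#.#
t=8: #..#..#.#.##.##.#.#.
t=9: ..#..#.#.#.##.##.#.#
t=10: .#..#.#.#.#.##.##.#.
t=11: #..#.#.#.#.#.##.##..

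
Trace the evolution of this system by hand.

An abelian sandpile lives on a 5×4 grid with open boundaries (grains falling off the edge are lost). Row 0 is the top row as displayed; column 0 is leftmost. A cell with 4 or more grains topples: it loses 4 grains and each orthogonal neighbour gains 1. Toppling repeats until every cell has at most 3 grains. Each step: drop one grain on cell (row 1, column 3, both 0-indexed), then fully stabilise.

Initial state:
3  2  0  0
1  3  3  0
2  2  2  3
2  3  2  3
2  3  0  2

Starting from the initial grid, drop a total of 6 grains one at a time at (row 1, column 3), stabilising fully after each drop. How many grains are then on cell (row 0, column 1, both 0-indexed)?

0) 3  2  0  0
1  3  3  0
2  2  2  3
2  3  2  3
2  3  0  2
1) 3  2  0  0
1  3  3  1
2  2  2  3
2  3  2  3
2  3  0  2
2) 3  2  0  0
1  3  3  2
2  2  2  3
2  3  2  3
2  3  0  2
3) 3  2  0  0
1  3  3  3
2  2  2  3
2  3  2  3
2  3  0  2
4) 3  3  1  1
2  1  2  2
3  1  2  2
3  2  1  1
3  0  2  3
5) 3  3  1  1
2  1  2  3
3  1  2  2
3  2  1  1
3  0  2  3
6) 3  3  1  2
2  1  3  0
3  1  2  3
3  2  1  1
3  0  2  3

3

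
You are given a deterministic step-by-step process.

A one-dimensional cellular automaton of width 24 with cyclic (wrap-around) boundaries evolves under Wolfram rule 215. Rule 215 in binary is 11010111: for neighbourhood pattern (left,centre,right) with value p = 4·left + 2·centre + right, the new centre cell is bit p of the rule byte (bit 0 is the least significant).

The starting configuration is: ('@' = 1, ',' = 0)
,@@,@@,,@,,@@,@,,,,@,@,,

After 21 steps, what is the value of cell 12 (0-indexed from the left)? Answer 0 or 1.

1

t=0: ,@@,@@,,@,,@@,@,,,,@,@,,
t=1: @,@,,@@@@@@,@,@@@@@@,@@@
t=2: @,@@@,@@@@@,@,,@@@@@,,@@
t=3: @,,@@,,@@@@,@@@,@@@@@@,@
t=4: @@@,@@@,@@@,,@@,,@@@@@,,
t=5: ,@@,,@@,,@@@@,@@@,@@@@@@
t=6: ,,@@@,@@@,@@@,,@@,,@@@@@
t=7: @@,@@,,@@,,@@@@,@@@,@@@@
t=8: @@,,@@@,@@@,@@@,,@@,,@@@
t=9: @@@@,@@,,@@,,@@@@,@@@,@@
t=10: @@@@,,@@@,@@@,@@@,,@@,,@
t=11: @@@@@@,@@,,@@,,@@@@,@@@,
t=12: ,@@@@@,,@@@,@@@,@@@,,@@,
t=13: @,@@@@@@,@@,,@@,,@@@@,@@
t=14: @,,@@@@@,,@@@,@@@,@@@,,@
t=15: @@@,@@@@@@,@@,,@@,,@@@@,
t=16: ,@@,,@@@@@,,@@@,@@@,@@@,
t=17: @,@@@,@@@@@@,@@,,@@,,@@@
t=18: @,,@@,,@@@@@,,@@@,@@@,@@
t=19: @@@,@@@,@@@@@@,@@,,@@,,@
t=20: @@@,,@@,,@@@@@,,@@@,@@@,
t=21: ,@@@@,@@@,@@@@@@,@@,,@@,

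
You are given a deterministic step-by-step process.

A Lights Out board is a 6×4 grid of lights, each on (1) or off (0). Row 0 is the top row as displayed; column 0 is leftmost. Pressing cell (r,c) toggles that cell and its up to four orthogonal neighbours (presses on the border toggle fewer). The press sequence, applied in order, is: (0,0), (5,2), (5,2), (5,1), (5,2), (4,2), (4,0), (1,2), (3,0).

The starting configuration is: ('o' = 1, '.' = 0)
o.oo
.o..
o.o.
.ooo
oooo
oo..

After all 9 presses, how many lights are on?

step 0: o.oo
.o..
o.o.
.ooo
oooo
oo..
step 1: .ooo
oo..
o.o.
.ooo
oooo
oo..
step 2: .ooo
oo..
o.o.
.ooo
oo.o
o.oo
step 3: .ooo
oo..
o.o.
.ooo
oooo
oo..
step 4: .ooo
oo..
o.o.
.ooo
o.oo
..o.
step 5: .ooo
oo..
o.o.
.ooo
o..o
.o.o
step 6: .ooo
oo..
o.o.
.o.o
ooo.
.ooo
step 7: .ooo
oo..
o.o.
oo.o
..o.
oooo
step 8: .o.o
o.oo
o...
oo.o
..o.
oooo
step 9: .o.o
o.oo
....
...o
o.o.
oooo

12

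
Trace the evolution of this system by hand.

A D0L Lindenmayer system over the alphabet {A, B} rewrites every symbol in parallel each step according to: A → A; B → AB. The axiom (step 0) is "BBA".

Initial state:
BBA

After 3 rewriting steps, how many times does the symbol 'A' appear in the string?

k=0  BBA
k=1  ABABA
k=2  AABAABA
k=3  AAABAAABA

7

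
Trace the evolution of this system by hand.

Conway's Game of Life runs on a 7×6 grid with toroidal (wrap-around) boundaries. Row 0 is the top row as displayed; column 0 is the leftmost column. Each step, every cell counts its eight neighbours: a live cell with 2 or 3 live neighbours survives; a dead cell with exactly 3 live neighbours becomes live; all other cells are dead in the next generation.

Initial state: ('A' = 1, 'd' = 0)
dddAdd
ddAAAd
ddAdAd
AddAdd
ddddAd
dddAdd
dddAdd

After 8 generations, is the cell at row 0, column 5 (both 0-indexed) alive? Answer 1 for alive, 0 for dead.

1

gen 0: dddAdd
ddAAAd
ddAdAd
AddAdd
ddddAd
dddAdd
dddAdd
gen 1: dddddd
ddAdAd
dAAdAA
dddAAA
dddAAd
dddAAd
ddAAAd
gen 2: ddAdAd
dAAdAA
AAAddd
Addddd
ddAddd
dddddA
ddAdAd
gen 3: ddAdAd
ddddAA
ddAAdd
AdAddd
dddddd
dddAdd
ddddAA
gen 4: dddddd
ddAdAA
dAAAAA
dAAAdd
dddddd
ddddAd
ddddAA
gen 5: dddAdd
AAAddA
dddddA
AAdddd
ddAAdd
ddddAA
ddddAA
gen 6: dAAAdd
AAAdAA
ddAddA
AAAddd
AAAAAA
dddddA
dddAdA
gen 7: dddddd
ddddAA
ddddAd
dddddd
dddAAd
dAdddd
AddAdd
gen 8: ddddAA
ddddAA
ddddAA
dddAAd
dddddd
ddAAAd
dddddd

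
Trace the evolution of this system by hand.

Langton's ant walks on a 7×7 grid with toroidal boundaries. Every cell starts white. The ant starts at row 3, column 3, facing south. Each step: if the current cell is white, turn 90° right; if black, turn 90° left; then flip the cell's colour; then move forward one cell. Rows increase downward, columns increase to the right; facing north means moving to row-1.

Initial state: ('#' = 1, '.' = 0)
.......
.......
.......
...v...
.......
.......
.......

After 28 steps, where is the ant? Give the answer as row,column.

step 0: .......
.......
.......
...v...
.......
.......
.......
step 1: .......
.......
.......
..<#...
.......
.......
.......
step 2: .......
.......
..^....
..##...
.......
.......
.......
step 3: .......
.......
..#>...
..##...
.......
.......
.......
step 4: .......
.......
..##...
..#v...
.......
.......
.......
step 5: .......
.......
..##...
..#.>..
.......
.......
.......
step 6: .......
.......
..##...
..#.#..
....v..
.......
.......
step 7: .......
.......
..##...
..#.#..
...<#..
.......
.......
step 8: .......
.......
..##...
..#^#..
...##..
.......
.......
step 9: .......
.......
..##...
..##>..
...##..
.......
.......
step 10: .......
.......
..##^..
..##...
...##..
.......
.......
step 11: .......
.......
..###>.
..##...
...##..
.......
.......
step 12: .......
.......
..####.
..##.v.
...##..
.......
.......
step 13: .......
.......
..####.
..##<#.
...##..
.......
.......
step 14: .......
.......
..##^#.
..####.
...##..
.......
.......
step 15: .......
.......
..#<.#.
..####.
...##..
.......
.......
step 16: .......
.......
..#..#.
..#v##.
...##..
.......
.......
step 17: .......
.......
..#..#.
..#.>#.
...##..
.......
.......
step 18: .......
.......
..#.^#.
..#..#.
...##..
.......
.......
step 19: .......
.......
..#.#>.
..#..#.
...##..
.......
.......
step 20: .......
.....^.
..#.#..
..#..#.
...##..
.......
.......
step 21: .......
.....#>
..#.#..
..#..#.
...##..
.......
.......
step 22: .......
.....##
..#.#.v
..#..#.
...##..
.......
.......
step 23: .......
.....##
..#.#<#
..#..#.
...##..
.......
.......
step 24: .......
.....^#
..#.###
..#..#.
...##..
.......
.......
step 25: .......
....<.#
..#.###
..#..#.
...##..
.......
.......
step 26: ....^..
....#.#
..#.###
..#..#.
...##..
.......
.......
step 27: ....#>.
....#.#
..#.###
..#..#.
...##..
.......
.......
step 28: ....##.
....#v#
..#.###
..#..#.
...##..
.......
.......

1,5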